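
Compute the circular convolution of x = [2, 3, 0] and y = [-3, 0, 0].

(x ⊛ y)[n] = Σ(m=0 to 2) x[m] · y[(n-m) mod 3]

Computing each output sample:
(x ⊛ y)[0] = -6
(x ⊛ y)[1] = -9
(x ⊛ y)[2] = 0

x ⊛ y = [-6, -9, 0]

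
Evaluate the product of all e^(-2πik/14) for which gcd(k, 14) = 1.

The primitive 14th roots of unity are ω_14^k for k coprime to 14: k ∈ {1, 3, 5, 9, 11, 13}
Their product equals the constant term of the cyclotomic polynomial Φ_14(x) up to sign.
For n ≥ 3, the product of all primitive nth roots of unity is 1. (For n=1 it is 1; for n=2 it is -1.)

1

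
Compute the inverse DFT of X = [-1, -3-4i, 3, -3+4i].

x[n] = (1/4) Σ(k=0 to 3) X[k] · e^(2πikn/4)

Computing each x[n]:
x[0] = -1
x[1] = 1
x[2] = 2
x[3] = -3

x = [-1, 1, 2, -3]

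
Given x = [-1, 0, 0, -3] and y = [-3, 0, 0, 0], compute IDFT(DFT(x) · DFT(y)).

(x ⊛ y)[n] = Σ(m=0 to 3) x[m] · y[(n-m) mod 4]

Computing each output sample:
(x ⊛ y)[0] = 3
(x ⊛ y)[1] = 0
(x ⊛ y)[2] = 0
(x ⊛ y)[3] = 9

x ⊛ y = [3, 0, 0, 9]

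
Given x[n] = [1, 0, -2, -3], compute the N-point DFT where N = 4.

X[k] = Σ(n=0 to 3) x[n] · ω_4^(nk)
where ω_4 = e^(-2πi/4)

Computing each X[k]:
X[0] = -4
X[1] = 3-3i
X[2] = 2
X[3] = 3+3i

X = [-4, 3-3i, 2, 3+3i]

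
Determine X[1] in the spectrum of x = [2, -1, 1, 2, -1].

X[1] = Σ(n=0 to 4) x[n] · ω_5^(1n) where ω_5 = e^(-2πi/5)
= (2)·ω_5^0 + (-1)·ω_5^1 + (1)·ω_5^2 + (2)·ω_5^3 + (-1)·ω_5^4

X[1] = -1.0451+0.5878i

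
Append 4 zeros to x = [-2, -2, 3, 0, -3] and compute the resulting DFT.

Original 5-point DFT: [-4, -5.9721-2.7144i, 2.9721+2.2654i, 2.9721-2.2654i, -5.9721+2.7144i]
Zero-padded 9-point DFT provides frequency interpolation.

DFT_9([x, 0, ...]) = [-4, -0.1921-0.6428i, -7.4645-0.9848i, -1.0000+6.9282i, 1.6566-0.3420i, 1.6566+0.3420i, -1.0000-6.9282i, -7.4645+0.9848i, -0.1921+0.6428i]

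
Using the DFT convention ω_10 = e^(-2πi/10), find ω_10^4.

ω_10^4 = e^(-2πi·4/10)
= cos(-2π·4/10) + i·sin(-2π·4/10)
= cos(-8π/10) + i·sin(-8π/10)

ω_10^4 = cos(-8π/10) + i·sin(-8π/10) = -0.8090-0.5878i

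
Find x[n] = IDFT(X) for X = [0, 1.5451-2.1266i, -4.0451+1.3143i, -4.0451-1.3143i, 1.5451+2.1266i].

x[n] = (1/5) Σ(k=0 to 4) X[k] · e^(2πikn/5)

Computing each x[n]:
x[0] = -1
x[1] = 2
x[2] = 0
x[3] = -2
x[4] = 1

x = [-1, 2, 0, -2, 1]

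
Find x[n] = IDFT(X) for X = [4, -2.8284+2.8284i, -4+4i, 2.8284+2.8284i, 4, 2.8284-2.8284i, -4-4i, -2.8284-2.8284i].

x[n] = (1/8) Σ(k=0 to 7) X[k] · e^(2πikn/8)

Computing each x[n]:
x[0] = 0
x[1] = -3
x[2] = 2
x[3] = 1
x[4] = 0
x[5] = 1
x[6] = 2
x[7] = 1

x = [0, -3, 2, 1, 0, 1, 2, 1]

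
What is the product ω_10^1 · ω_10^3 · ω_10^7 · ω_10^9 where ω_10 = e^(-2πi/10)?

The primitive 10th roots of unity are ω_10^k for k coprime to 10: k ∈ {1, 3, 7, 9}
Their product equals the constant term of the cyclotomic polynomial Φ_10(x) up to sign.
For n ≥ 3, the product of all primitive nth roots of unity is 1. (For n=1 it is 1; for n=2 it is -1.)

1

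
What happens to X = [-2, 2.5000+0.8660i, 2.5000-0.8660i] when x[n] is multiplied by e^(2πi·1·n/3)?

Modulation property: DFT(ω_3^(-1n)·x[n]) = X[(k-1) mod 3], so circularly shift X by 1 positions.

X[k-1] = [2.5000-0.8660i, -2, 2.5000+0.8660i]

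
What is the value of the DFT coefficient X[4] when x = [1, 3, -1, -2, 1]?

X[4] = Σ(n=0 to 4) x[n] · ω_5^(4n) where ω_5 = e^(-2πi/5)
= (1)·ω_5^0 + (3)·ω_5^4 + (-1)·ω_5^8 + (-2)·ω_5^12 + (1)·ω_5^16

X[4] = 4.6631+2.4899i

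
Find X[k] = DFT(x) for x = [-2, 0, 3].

X[k] = Σ(n=0 to 2) x[n] · ω_3^(nk)
where ω_3 = e^(-2πi/3)

Computing each X[k]:
X[0] = 1
X[1] = -3.5000+2.5981i
X[2] = -3.5000-2.5981i

X = [1, -3.5000+2.5981i, -3.5000-2.5981i]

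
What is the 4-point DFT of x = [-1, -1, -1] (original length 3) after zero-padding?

Original 3-point DFT: [-3, 0, 0]
Zero-padded 4-point DFT provides frequency interpolation.

DFT_4([x, 0, ...]) = [-3, 1i, -1, -1i]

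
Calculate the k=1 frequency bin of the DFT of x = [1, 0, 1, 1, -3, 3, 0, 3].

X[1] = Σ(n=0 to 7) x[n] · ω_8^(1n) where ω_8 = e^(-2πi/8)
= (1)·ω_8^0 + (0)·ω_8^1 + (1)·ω_8^2 + (1)·ω_8^3 + (-3)·ω_8^4 + (3)·ω_8^5 + (0)·ω_8^6 + (3)·ω_8^7

X[1] = 3.2929+2.5355i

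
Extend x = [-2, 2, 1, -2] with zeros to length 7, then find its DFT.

Original 4-point DFT: [-1, -3-4i, -1, -3+4i]
Zero-padded 7-point DFT provides frequency interpolation.

DFT_7([x, 0, ...]) = [-1, 0.8264-1.6708i, -4.5930-3.0796i, -2.7334+1.8639i, -2.7334-1.8639i, -4.5930+3.0796i, 0.8264+1.6708i]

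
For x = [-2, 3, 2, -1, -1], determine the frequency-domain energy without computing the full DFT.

Parseval: Σ|x[n]|² = (1/N)Σ|X[k]|², so Σ|X[k]|² = N·Σ|x[n]|² = 5·19.0000

Σ|X[k]|² = N·Σ|x[n]|² = 5·19.0000 = 95.0000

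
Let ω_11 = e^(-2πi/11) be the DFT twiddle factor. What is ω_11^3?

ω_11^3 = e^(-2πi·3/11)
= cos(-2π·3/11) + i·sin(-2π·3/11)
= cos(-6π/11) + i·sin(-6π/11)

ω_11^3 = cos(-6π/11) + i·sin(-6π/11) = -0.1423-0.9898i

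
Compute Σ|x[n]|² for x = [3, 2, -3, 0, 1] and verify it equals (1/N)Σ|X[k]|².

Time domain:
Σ|x[n]|² = |3|² + |2|² + |-3|² + |0|² + |1|² = 23.0000

Frequency domain:
(1/5)Σ|X[k]|² = (1/5)(|3|² + |6.3541+0.8123i|² + |-0.3541-3.4410i|² + |-0.3541+3.4410i|² + |6.3541-0.8123i|²) = (1/5)·115.0000 = 23.0000

Both sides agree, confirming Parseval's theorem.

Σ|x[n]|² = (1/N)Σ|X[k]|² = 23.0000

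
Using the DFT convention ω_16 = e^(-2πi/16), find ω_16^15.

ω_16^15 = e^(-2πi·15/16)
= cos(-2π·15/16) + i·sin(-2π·15/16)
= cos(-30π/16) + i·sin(-30π/16)

ω_16^15 = cos(-30π/16) + i·sin(-30π/16) = 0.9239+0.3827i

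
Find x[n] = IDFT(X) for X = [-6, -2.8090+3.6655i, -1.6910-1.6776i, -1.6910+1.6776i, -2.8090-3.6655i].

x[n] = (1/5) Σ(k=0 to 4) X[k] · e^(2πikn/5)

Computing each x[n]:
x[0] = -3
x[1] = -2
x[2] = -2
x[3] = 1
x[4] = 0

x = [-3, -2, -2, 1, 0]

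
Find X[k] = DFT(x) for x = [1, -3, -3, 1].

X[k] = Σ(n=0 to 3) x[n] · ω_4^(nk)
where ω_4 = e^(-2πi/4)

Computing each X[k]:
X[0] = -4
X[1] = 4+4i
X[2] = 0
X[3] = 4-4i

X = [-4, 4+4i, 0, 4-4i]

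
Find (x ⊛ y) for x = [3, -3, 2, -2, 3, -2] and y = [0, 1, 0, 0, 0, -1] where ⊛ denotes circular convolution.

(x ⊛ y)[n] = Σ(m=0 to 5) x[m] · y[(n-m) mod 6]

Computing each output sample:
(x ⊛ y)[0] = 1
(x ⊛ y)[1] = 1
(x ⊛ y)[2] = -1
(x ⊛ y)[3] = -1
(x ⊛ y)[4] = 0
(x ⊛ y)[5] = 0

x ⊛ y = [1, 1, -1, -1, 0, 0]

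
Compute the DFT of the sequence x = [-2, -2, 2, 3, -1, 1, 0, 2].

X[k] = Σ(n=0 to 7) x[n] · ω_8^(nk)
where ω_8 = e^(-2πi/8)

Computing each X[k]:
X[0] = 3
X[1] = -3.8284-0.5858i
X[2] = -5+6i
X[3] = 1.8284+3.4142i
X[4] = -5
X[5] = 1.8284-3.4142i
X[6] = -5-6i
X[7] = -3.8284+0.5858i

X = [3, -3.8284-0.5858i, -5+6i, 1.8284+3.4142i, -5, 1.8284-3.4142i, -5-6i, -3.8284+0.5858i]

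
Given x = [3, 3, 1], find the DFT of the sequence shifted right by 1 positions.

Time shift by 1: X_shifted[k] = ω_3^(1k) · X[k]
Shifted x = [1, 3, 3]

DFT(x[n-1]) = [7, -2, -2]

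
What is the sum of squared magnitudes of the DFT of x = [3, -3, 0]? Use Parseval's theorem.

Parseval: Σ|x[n]|² = (1/N)Σ|X[k]|², so Σ|X[k]|² = N·Σ|x[n]|² = 3·18.0000

Σ|X[k]|² = N·Σ|x[n]|² = 3·18.0000 = 54.0000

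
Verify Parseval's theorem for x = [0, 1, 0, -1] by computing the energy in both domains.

Time domain:
Σ|x[n]|² = |0|² + |1|² + |0|² + |-1|² = 2.0000

Frequency domain:
(1/4)Σ|X[k]|² = (1/4)(|0|² + |-2i|² + |0|² + |2i|²) = (1/4)·8.0000 = 2.0000

Both sides agree, confirming Parseval's theorem.

Σ|x[n]|² = (1/N)Σ|X[k]|² = 2.0000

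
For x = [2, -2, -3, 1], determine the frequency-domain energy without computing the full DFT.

Parseval: Σ|x[n]|² = (1/N)Σ|X[k]|², so Σ|X[k]|² = N·Σ|x[n]|² = 4·18.0000

Σ|X[k]|² = N·Σ|x[n]|² = 4·18.0000 = 72.0000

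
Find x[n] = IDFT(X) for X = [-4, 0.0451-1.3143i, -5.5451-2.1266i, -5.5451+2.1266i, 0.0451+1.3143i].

x[n] = (1/5) Σ(k=0 to 4) X[k] · e^(2πikn/5)

Computing each x[n]:
x[0] = -3
x[1] = 2
x[2] = -2
x[3] = -1
x[4] = 0

x = [-3, 2, -2, -1, 0]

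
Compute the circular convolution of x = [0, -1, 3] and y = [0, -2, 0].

(x ⊛ y)[n] = Σ(m=0 to 2) x[m] · y[(n-m) mod 3]

Computing each output sample:
(x ⊛ y)[0] = -6
(x ⊛ y)[1] = 0
(x ⊛ y)[2] = 2

x ⊛ y = [-6, 0, 2]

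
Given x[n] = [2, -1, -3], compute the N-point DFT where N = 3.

X[k] = Σ(n=0 to 2) x[n] · ω_3^(nk)
where ω_3 = e^(-2πi/3)

Computing each X[k]:
X[0] = -2
X[1] = 4.0000-1.7321i
X[2] = 4.0000+1.7321i

X = [-2, 4.0000-1.7321i, 4.0000+1.7321i]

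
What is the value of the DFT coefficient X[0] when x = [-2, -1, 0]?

X[0] = Σ(n=0 to 2) x[n] · ω_3^0 = Σ x[n]
= (-2) + (-1) + (0)

X[0] = -3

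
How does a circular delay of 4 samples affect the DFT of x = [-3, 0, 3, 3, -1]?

Time shift by 4: X_shifted[k] = ω_5^(4k) · X[k]
Shifted x = [0, 3, 3, -1, -3]

DFT(x[n-4]) = [2, -1.6180-8.0575i, 0.6180+0.2775i, 0.6180-0.2775i, -1.6180+8.0575i]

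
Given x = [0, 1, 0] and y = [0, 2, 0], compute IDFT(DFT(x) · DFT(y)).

(x ⊛ y)[n] = Σ(m=0 to 2) x[m] · y[(n-m) mod 3]

Computing each output sample:
(x ⊛ y)[0] = 0
(x ⊛ y)[1] = 0
(x ⊛ y)[2] = 2

x ⊛ y = [0, 0, 2]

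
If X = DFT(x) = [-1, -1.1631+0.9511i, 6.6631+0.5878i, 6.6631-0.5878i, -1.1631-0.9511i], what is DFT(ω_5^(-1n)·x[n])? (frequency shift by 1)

Modulation property: DFT(ω_5^(-1n)·x[n]) = X[(k-1) mod 5], so circularly shift X by 1 positions.

X[k-1] = [-1.1631-0.9511i, -1, -1.1631+0.9511i, 6.6631+0.5878i, 6.6631-0.5878i]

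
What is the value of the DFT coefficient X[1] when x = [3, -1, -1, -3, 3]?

X[1] = Σ(n=0 to 4) x[n] · ω_5^(1n) where ω_5 = e^(-2πi/5)
= (3)·ω_5^0 + (-1)·ω_5^1 + (-1)·ω_5^2 + (-3)·ω_5^3 + (3)·ω_5^4

X[1] = 6.8541+2.6287i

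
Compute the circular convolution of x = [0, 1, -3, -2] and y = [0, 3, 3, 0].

(x ⊛ y)[n] = Σ(m=0 to 3) x[m] · y[(n-m) mod 4]

Computing each output sample:
(x ⊛ y)[0] = -15
(x ⊛ y)[1] = -6
(x ⊛ y)[2] = 3
(x ⊛ y)[3] = -6

x ⊛ y = [-15, -6, 3, -6]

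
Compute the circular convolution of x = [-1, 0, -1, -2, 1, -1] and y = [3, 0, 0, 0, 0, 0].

(x ⊛ y)[n] = Σ(m=0 to 5) x[m] · y[(n-m) mod 6]

Computing each output sample:
(x ⊛ y)[0] = -3
(x ⊛ y)[1] = 0
(x ⊛ y)[2] = -3
(x ⊛ y)[3] = -6
(x ⊛ y)[4] = 3
(x ⊛ y)[5] = -3

x ⊛ y = [-3, 0, -3, -6, 3, -3]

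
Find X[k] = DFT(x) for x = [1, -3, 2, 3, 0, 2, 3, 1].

X[k] = Σ(n=0 to 7) x[n] · ω_8^(nk)
where ω_8 = e^(-2πi/8)

Computing each X[k]:
X[0] = 9
X[1] = -3.9497+3.1213i
X[2] = -4+5i
X[3] = 5.9497+1.1213i
X[4] = 3
X[5] = 5.9497-1.1213i
X[6] = -4-5i
X[7] = -3.9497-3.1213i

X = [9, -3.9497+3.1213i, -4+5i, 5.9497+1.1213i, 3, 5.9497-1.1213i, -4-5i, -3.9497-3.1213i]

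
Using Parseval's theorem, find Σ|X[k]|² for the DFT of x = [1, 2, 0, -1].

Parseval: Σ|x[n]|² = (1/N)Σ|X[k]|², so Σ|X[k]|² = N·Σ|x[n]|² = 4·6.0000

Σ|X[k]|² = N·Σ|x[n]|² = 4·6.0000 = 24.0000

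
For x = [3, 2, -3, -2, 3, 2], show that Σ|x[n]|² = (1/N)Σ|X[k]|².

Time domain:
Σ|x[n]|² = |3|² + |2|² + |-3|² + |-2|² + |3|² + |2|² = 39.0000

Frequency domain:
(1/6)Σ|X[k]|² = (1/6)(|5|² + |7.0000+5.1962i|² + |-1.0000-5.1962i|² + |1|² + |-1.0000+5.1962i|² + |7.0000-5.1962i|²) = (1/6)·234.0000 = 39.0000

Both sides agree, confirming Parseval's theorem.

Σ|x[n]|² = (1/N)Σ|X[k]|² = 39.0000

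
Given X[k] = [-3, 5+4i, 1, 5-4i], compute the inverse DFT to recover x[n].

x[n] = (1/4) Σ(k=0 to 3) X[k] · e^(2πikn/4)

Computing each x[n]:
x[0] = 2
x[1] = -3
x[2] = -3
x[3] = 1

x = [2, -3, -3, 1]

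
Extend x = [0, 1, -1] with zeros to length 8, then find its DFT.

Original 3-point DFT: [0, -1.7321i, 1.7321i]
Zero-padded 8-point DFT provides frequency interpolation.

DFT_8([x, 0, ...]) = [0, 0.7071+0.2929i, 1-1i, -0.7071-1.7071i, -2, -0.7071+1.7071i, 1+1i, 0.7071-0.2929i]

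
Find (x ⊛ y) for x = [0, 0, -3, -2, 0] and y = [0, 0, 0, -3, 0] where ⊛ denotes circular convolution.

(x ⊛ y)[n] = Σ(m=0 to 4) x[m] · y[(n-m) mod 5]

Computing each output sample:
(x ⊛ y)[0] = 9
(x ⊛ y)[1] = 6
(x ⊛ y)[2] = 0
(x ⊛ y)[3] = 0
(x ⊛ y)[4] = 0

x ⊛ y = [9, 6, 0, 0, 0]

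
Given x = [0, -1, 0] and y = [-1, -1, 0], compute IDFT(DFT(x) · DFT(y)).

(x ⊛ y)[n] = Σ(m=0 to 2) x[m] · y[(n-m) mod 3]

Computing each output sample:
(x ⊛ y)[0] = 0
(x ⊛ y)[1] = 1
(x ⊛ y)[2] = 1

x ⊛ y = [0, 1, 1]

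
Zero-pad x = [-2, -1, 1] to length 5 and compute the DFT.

Original 3-point DFT: [-2, -2.0000+1.7321i, -2.0000-1.7321i]
Zero-padded 5-point DFT provides frequency interpolation.

DFT_5([x, 0, ...]) = [-2, -3.1180+0.3633i, -0.8820+1.5388i, -0.8820-1.5388i, -3.1180-0.3633i]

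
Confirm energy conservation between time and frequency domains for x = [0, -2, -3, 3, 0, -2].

Time domain:
Σ|x[n]|² = |0|² + |-2|² + |-3|² + |3|² + |0|² + |-2|² = 26.0000

Frequency domain:
(1/6)Σ|X[k]|² = (1/6)(|-4|² + |-3.5000+2.5981i|² + |6.5000-2.5981i|² + |-2|² + |6.5000+2.5981i|² + |-3.5000-2.5981i|²) = (1/6)·156.0000 = 26.0000

Both sides agree, confirming Parseval's theorem.

Σ|x[n]|² = (1/N)Σ|X[k]|² = 26.0000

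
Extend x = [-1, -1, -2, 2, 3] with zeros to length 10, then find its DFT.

Original 5-point DFT: [1, -0.3820+6.1554i, -2.6180-1.4531i, -2.6180+1.4531i, -0.3820-6.1554i]
Zero-padded 10-point DFT provides frequency interpolation.

DFT_10([x, 0, ...]) = [1, -5.4721-1.1756i, -0.3820+6.1554i, 3.4721-1.9021i, -2.6180-1.4531i, -1, -2.6180+1.4531i, 3.4721+1.9021i, -0.3820-6.1554i, -5.4721+1.1756i]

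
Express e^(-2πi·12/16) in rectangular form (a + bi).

ω_16^12 = e^(-2πi·12/16)
= cos(-2π·12/16) + i·sin(-2π·12/16)
= cos(-24π/16) + i·sin(-24π/16)

ω_16^12 = cos(-24π/16) + i·sin(-24π/16) = 1i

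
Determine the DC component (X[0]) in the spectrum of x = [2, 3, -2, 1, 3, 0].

X[0] = Σ(n=0 to 5) x[n] · ω_6^0 = Σ x[n]
= (2) + (3) + (-2) + (1) + (3) + (0)

X[0] = 7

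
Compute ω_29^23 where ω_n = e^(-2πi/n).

ω_29^23 = e^(-2πi·23/29)
= cos(-2π·23/29) + i·sin(-2π·23/29)
= cos(-46π/29) + i·sin(-46π/29)

ω_29^23 = cos(-46π/29) + i·sin(-46π/29) = 0.2675+0.9635i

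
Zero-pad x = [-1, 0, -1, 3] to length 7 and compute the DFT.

Original 4-point DFT: [1, 3i, -5, -3i]
Zero-padded 7-point DFT provides frequency interpolation.

DFT_7([x, 0, ...]) = [1, -3.4804-0.3267i, 1.7714+1.9116i, -2.2911-3.7066i, -2.2911+3.7066i, 1.7714-1.9116i, -3.4804+0.3267i]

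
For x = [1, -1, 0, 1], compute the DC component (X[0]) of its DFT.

X[0] = Σ(n=0 to 3) x[n] · ω_4^0 = Σ x[n]
= (1) + (-1) + (0) + (1)

X[0] = 1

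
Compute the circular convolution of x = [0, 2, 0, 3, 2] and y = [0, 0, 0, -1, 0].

(x ⊛ y)[n] = Σ(m=0 to 4) x[m] · y[(n-m) mod 5]

Computing each output sample:
(x ⊛ y)[0] = 0
(x ⊛ y)[1] = -3
(x ⊛ y)[2] = -2
(x ⊛ y)[3] = 0
(x ⊛ y)[4] = -2

x ⊛ y = [0, -3, -2, 0, -2]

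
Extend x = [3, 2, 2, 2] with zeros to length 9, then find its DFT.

Original 4-point DFT: [9, 1, 1, 1]
Zero-padded 9-point DFT provides frequency interpolation.

DFT_9([x, 0, ...]) = [9, 3.8794-4.9872i, 0.4679-0.9216i, 3, 1.6527-1.1305i, 1.6527+1.1305i, 3, 0.4679+0.9216i, 3.8794+4.9872i]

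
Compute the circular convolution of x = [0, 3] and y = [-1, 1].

(x ⊛ y)[n] = Σ(m=0 to 1) x[m] · y[(n-m) mod 2]

Computing each output sample:
(x ⊛ y)[0] = 3
(x ⊛ y)[1] = -3

x ⊛ y = [3, -3]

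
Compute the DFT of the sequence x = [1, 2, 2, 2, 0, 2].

X[k] = Σ(n=0 to 5) x[n] · ω_6^(nk)
where ω_6 = e^(-2πi/6)

Computing each X[k]:
X[0] = 9
X[1] = -1.7321i
X[2] = 1.7321i
X[3] = -3
X[4] = -1.7321i
X[5] = 1.7321i

X = [9, -1.7321i, 1.7321i, -3, -1.7321i, 1.7321i]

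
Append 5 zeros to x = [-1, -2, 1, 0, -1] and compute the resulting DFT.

Original 5-point DFT: [-3, -2.7361+0.3633i, 1.7361+1.5388i, 1.7361-1.5388i, -2.7361-0.3633i]
Zero-padded 10-point DFT provides frequency interpolation.

DFT_10([x, 0, ...]) = [-3, -1.5000+0.8123i, -2.7361+0.3633i, -1.5000+3.4410i, 1.7361+1.5388i, 1, 1.7361-1.5388i, -1.5000-3.4410i, -2.7361-0.3633i, -1.5000-0.8123i]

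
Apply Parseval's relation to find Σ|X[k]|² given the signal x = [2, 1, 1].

Parseval: Σ|x[n]|² = (1/N)Σ|X[k]|², so Σ|X[k]|² = N·Σ|x[n]|² = 3·6.0000

Σ|X[k]|² = N·Σ|x[n]|² = 3·6.0000 = 18.0000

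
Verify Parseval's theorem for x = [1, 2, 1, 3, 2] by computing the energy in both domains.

Time domain:
Σ|x[n]|² = |1|² + |2|² + |1|² + |3|² + |2|² = 19.0000

Frequency domain:
(1/5)Σ|X[k]|² = (1/5)(|9|² + |-1.0000+1.1756i|² + |-1.0000-1.9021i|² + |-1.0000+1.9021i|² + |-1.0000-1.1756i|²) = (1/5)·95.0000 = 19.0000

Both sides agree, confirming Parseval's theorem.

Σ|x[n]|² = (1/N)Σ|X[k]|² = 19.0000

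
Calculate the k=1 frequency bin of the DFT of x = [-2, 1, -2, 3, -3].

X[1] = Σ(n=0 to 4) x[n] · ω_5^(1n) where ω_5 = e^(-2πi/5)
= (-2)·ω_5^0 + (1)·ω_5^1 + (-2)·ω_5^2 + (3)·ω_5^3 + (-3)·ω_5^4

X[1] = -3.4271-0.8653i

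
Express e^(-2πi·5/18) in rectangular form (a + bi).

ω_18^5 = e^(-2πi·5/18)
= cos(-2π·5/18) + i·sin(-2π·5/18)
= cos(-10π/18) + i·sin(-10π/18)

ω_18^5 = cos(-10π/18) + i·sin(-10π/18) = -0.1736-0.9848i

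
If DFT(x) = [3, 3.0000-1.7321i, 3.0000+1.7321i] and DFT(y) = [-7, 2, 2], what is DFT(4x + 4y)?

By linearity: DFT(4x + 4y) = 4·DFT(x) + 4·DFT(y)
= 4·[3, 3.0000-1.7321i, 3.0000+1.7321i] + 4·[-7, 2, 2]

Computing element-wise:
Z[0] = 4·(3) + 4·(-7) = -16
Z[1] = 4·(3.0000-1.7321i) + 4·(2) = 20.0000-6.9284i
Z[2] = 4·(3.0000+1.7321i) + 4·(2) = 20.0000+6.9284i

DFT(4x + 4y) = 4·X + 4·Y = [-16, 20.0000-6.9284i, 20.0000+6.9284i]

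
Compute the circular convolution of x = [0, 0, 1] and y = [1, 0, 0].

(x ⊛ y)[n] = Σ(m=0 to 2) x[m] · y[(n-m) mod 3]

Computing each output sample:
(x ⊛ y)[0] = 0
(x ⊛ y)[1] = 0
(x ⊛ y)[2] = 1

x ⊛ y = [0, 0, 1]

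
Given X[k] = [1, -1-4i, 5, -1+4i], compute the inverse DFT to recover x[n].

x[n] = (1/4) Σ(k=0 to 3) X[k] · e^(2πikn/4)

Computing each x[n]:
x[0] = 1
x[1] = 1
x[2] = 2
x[3] = -3

x = [1, 1, 2, -3]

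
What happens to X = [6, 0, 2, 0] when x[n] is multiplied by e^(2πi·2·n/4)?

Modulation property: DFT(ω_4^(-2n)·x[n]) = X[(k-2) mod 4], so circularly shift X by 2 positions.

X[k-2] = [2, 0, 6, 0]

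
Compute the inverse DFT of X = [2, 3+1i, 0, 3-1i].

x[n] = (1/4) Σ(k=0 to 3) X[k] · e^(2πikn/4)

Computing each x[n]:
x[0] = 2
x[1] = 0
x[2] = -1
x[3] = 1

x = [2, 0, -1, 1]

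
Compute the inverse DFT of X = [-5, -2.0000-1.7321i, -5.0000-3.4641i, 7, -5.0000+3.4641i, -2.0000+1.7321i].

x[n] = (1/6) Σ(k=0 to 5) X[k] · e^(2πikn/6)

Computing each x[n]:
x[0] = -2
x[1] = 0
x[2] = 1
x[3] = -3
x[4] = 2
x[5] = -3

x = [-2, 0, 1, -3, 2, -3]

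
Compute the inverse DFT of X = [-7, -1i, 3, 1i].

x[n] = (1/4) Σ(k=0 to 3) X[k] · e^(2πikn/4)

Computing each x[n]:
x[0] = -1
x[1] = -2
x[2] = -1
x[3] = -3

x = [-1, -2, -1, -3]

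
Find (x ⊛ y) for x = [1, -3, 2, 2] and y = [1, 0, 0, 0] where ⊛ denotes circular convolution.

(x ⊛ y)[n] = Σ(m=0 to 3) x[m] · y[(n-m) mod 4]

Computing each output sample:
(x ⊛ y)[0] = 1
(x ⊛ y)[1] = -3
(x ⊛ y)[2] = 2
(x ⊛ y)[3] = 2

x ⊛ y = [1, -3, 2, 2]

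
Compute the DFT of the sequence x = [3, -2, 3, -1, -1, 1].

X[k] = Σ(n=0 to 5) x[n] · ω_6^(nk)
where ω_6 = e^(-2πi/6)

Computing each X[k]:
X[0] = 3
X[1] = 2.5000-0.8660i
X[2] = 1.5000+6.0622i
X[3] = 7
X[4] = 1.5000-6.0622i
X[5] = 2.5000+0.8660i

X = [3, 2.5000-0.8660i, 1.5000+6.0622i, 7, 1.5000-6.0622i, 2.5000+0.8660i]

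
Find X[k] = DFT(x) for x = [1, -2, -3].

X[k] = Σ(n=0 to 2) x[n] · ω_3^(nk)
where ω_3 = e^(-2πi/3)

Computing each X[k]:
X[0] = -4
X[1] = 3.5000-0.8660i
X[2] = 3.5000+0.8660i

X = [-4, 3.5000-0.8660i, 3.5000+0.8660i]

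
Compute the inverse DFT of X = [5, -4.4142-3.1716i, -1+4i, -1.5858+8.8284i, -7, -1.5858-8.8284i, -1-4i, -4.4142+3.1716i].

x[n] = (1/8) Σ(k=0 to 7) X[k] · e^(2πikn/8)

Computing each x[n]:
x[0] = -2
x[1] = -1
x[2] = 3
x[3] = 2
x[4] = 1
x[5] = 2
x[6] = -3
x[7] = 3

x = [-2, -1, 3, 2, 1, 2, -3, 3]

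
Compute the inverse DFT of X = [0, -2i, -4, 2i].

x[n] = (1/4) Σ(k=0 to 3) X[k] · e^(2πikn/4)

Computing each x[n]:
x[0] = -1
x[1] = 2
x[2] = -1
x[3] = 0

x = [-1, 2, -1, 0]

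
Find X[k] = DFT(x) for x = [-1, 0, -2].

X[k] = Σ(n=0 to 2) x[n] · ω_3^(nk)
where ω_3 = e^(-2πi/3)

Computing each X[k]:
X[0] = -3
X[1] = -1.7321i
X[2] = 1.7321i

X = [-3, -1.7321i, 1.7321i]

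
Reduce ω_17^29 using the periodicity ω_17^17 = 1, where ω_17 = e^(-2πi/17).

Since ω_17^17 = 1, powers reduce modulo 17.
29 mod 17 = 12
So ω_17^29 = ω_17^12 = e^(-2πi·12/17)

ω_17^29 = ω_17^12 = -0.2737+0.9618i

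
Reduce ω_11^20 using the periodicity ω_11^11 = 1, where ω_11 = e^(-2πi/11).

Since ω_11^11 = 1, powers reduce modulo 11.
20 mod 11 = 9
So ω_11^20 = ω_11^9 = e^(-2πi·9/11)

ω_11^20 = ω_11^9 = 0.4154+0.9096i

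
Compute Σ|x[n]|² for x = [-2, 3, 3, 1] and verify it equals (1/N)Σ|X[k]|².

Time domain:
Σ|x[n]|² = |-2|² + |3|² + |3|² + |1|² = 23.0000

Frequency domain:
(1/4)Σ|X[k]|² = (1/4)(|5|² + |-5-2i|² + |-3|² + |-5+2i|²) = (1/4)·92.0000 = 23.0000

Both sides agree, confirming Parseval's theorem.

Σ|x[n]|² = (1/N)Σ|X[k]|² = 23.0000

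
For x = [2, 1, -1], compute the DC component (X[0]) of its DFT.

X[0] = Σ(n=0 to 2) x[n] · ω_3^0 = Σ x[n]
= (2) + (1) + (-1)

X[0] = 2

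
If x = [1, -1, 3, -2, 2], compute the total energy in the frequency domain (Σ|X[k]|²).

Parseval: Σ|x[n]|² = (1/N)Σ|X[k]|², so Σ|X[k]|² = N·Σ|x[n]|² = 5·19.0000

Σ|X[k]|² = N·Σ|x[n]|² = 5·19.0000 = 95.0000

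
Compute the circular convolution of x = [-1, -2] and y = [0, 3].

(x ⊛ y)[n] = Σ(m=0 to 1) x[m] · y[(n-m) mod 2]

Computing each output sample:
(x ⊛ y)[0] = -6
(x ⊛ y)[1] = -3

x ⊛ y = [-6, -3]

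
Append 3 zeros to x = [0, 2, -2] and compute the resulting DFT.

Original 3-point DFT: [0, -3.4641i, 3.4641i]
Zero-padded 6-point DFT provides frequency interpolation.

DFT_6([x, 0, ...]) = [0, 2, -3.4641i, -4, 3.4641i, 2]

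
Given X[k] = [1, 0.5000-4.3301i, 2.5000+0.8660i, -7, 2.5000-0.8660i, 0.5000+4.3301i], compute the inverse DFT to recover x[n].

x[n] = (1/6) Σ(k=0 to 5) X[k] · e^(2πikn/6)

Computing each x[n]:
x[0] = 0
x[1] = 2
x[2] = 0
x[3] = 2
x[4] = -3
x[5] = 0

x = [0, 2, 0, 2, -3, 0]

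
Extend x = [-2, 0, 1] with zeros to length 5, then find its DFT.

Original 3-point DFT: [-1, -2.5000+0.8660i, -2.5000-0.8660i]
Zero-padded 5-point DFT provides frequency interpolation.

DFT_5([x, 0, ...]) = [-1, -2.8090-0.5878i, -1.6910+0.9511i, -1.6910-0.9511i, -2.8090+0.5878i]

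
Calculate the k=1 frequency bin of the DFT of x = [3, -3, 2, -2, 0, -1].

X[1] = Σ(n=0 to 5) x[n] · ω_6^(1n) where ω_6 = e^(-2πi/6)
= (3)·ω_6^0 + (-3)·ω_6^1 + (2)·ω_6^2 + (-2)·ω_6^3 + (0)·ω_6^4 + (-1)·ω_6^5

X[1] = 2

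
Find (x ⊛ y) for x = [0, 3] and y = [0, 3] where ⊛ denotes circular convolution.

(x ⊛ y)[n] = Σ(m=0 to 1) x[m] · y[(n-m) mod 2]

Computing each output sample:
(x ⊛ y)[0] = 9
(x ⊛ y)[1] = 0

x ⊛ y = [9, 0]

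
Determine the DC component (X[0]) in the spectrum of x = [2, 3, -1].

X[0] = Σ(n=0 to 2) x[n] · ω_3^0 = Σ x[n]
= (2) + (3) + (-1)

X[0] = 4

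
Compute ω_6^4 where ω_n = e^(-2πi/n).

ω_6^4 = e^(-2πi·4/6)
= cos(-2π·4/6) + i·sin(-2π·4/6)
= cos(-8π/6) + i·sin(-8π/6)

ω_6^4 = cos(-8π/6) + i·sin(-8π/6) = -0.5000+0.8660i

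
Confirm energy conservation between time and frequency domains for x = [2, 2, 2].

Time domain:
Σ|x[n]|² = |2|² + |2|² + |2|² = 12.0000

Frequency domain:
(1/3)Σ|X[k]|² = (1/3)(|6|² + |0|² + |0|²) = (1/3)·36.0000 = 12.0000

Both sides agree, confirming Parseval's theorem.

Σ|x[n]|² = (1/N)Σ|X[k]|² = 12.0000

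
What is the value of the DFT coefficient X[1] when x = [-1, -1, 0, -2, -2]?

X[1] = Σ(n=0 to 4) x[n] · ω_5^(1n) where ω_5 = e^(-2πi/5)
= (-1)·ω_5^0 + (-1)·ω_5^1 + (0)·ω_5^2 + (-2)·ω_5^3 + (-2)·ω_5^4

X[1] = -0.3090-2.1266i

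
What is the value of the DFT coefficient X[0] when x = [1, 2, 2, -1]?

X[0] = Σ(n=0 to 3) x[n] · ω_4^0 = Σ x[n]
= (1) + (2) + (2) + (-1)

X[0] = 4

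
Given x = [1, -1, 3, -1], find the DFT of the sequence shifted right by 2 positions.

Time shift by 2: X_shifted[k] = ω_4^(2k) · X[k]
Shifted x = [3, -1, 1, -1]

DFT(x[n-2]) = [2, 2, 6, 2]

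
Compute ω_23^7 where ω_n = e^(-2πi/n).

ω_23^7 = e^(-2πi·7/23)
= cos(-2π·7/23) + i·sin(-2π·7/23)
= cos(-14π/23) + i·sin(-14π/23)

ω_23^7 = cos(-14π/23) + i·sin(-14π/23) = -0.3349-0.9423i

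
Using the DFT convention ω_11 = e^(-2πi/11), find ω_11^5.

ω_11^5 = e^(-2πi·5/11)
= cos(-2π·5/11) + i·sin(-2π·5/11)
= cos(-10π/11) + i·sin(-10π/11)

ω_11^5 = cos(-10π/11) + i·sin(-10π/11) = -0.9595-0.2817i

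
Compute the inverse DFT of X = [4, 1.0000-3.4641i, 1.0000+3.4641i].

x[n] = (1/3) Σ(k=0 to 2) X[k] · e^(2πikn/3)

Computing each x[n]:
x[0] = 2
x[1] = 3
x[2] = -1

x = [2, 3, -1]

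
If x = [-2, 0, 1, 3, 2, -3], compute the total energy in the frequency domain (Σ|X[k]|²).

Parseval: Σ|x[n]|² = (1/N)Σ|X[k]|², so Σ|X[k]|² = N·Σ|x[n]|² = 6·27.0000

Σ|X[k]|² = N·Σ|x[n]|² = 6·27.0000 = 162.0000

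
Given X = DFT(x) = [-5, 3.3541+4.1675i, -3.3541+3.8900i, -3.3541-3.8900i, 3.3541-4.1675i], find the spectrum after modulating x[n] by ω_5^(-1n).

Modulation property: DFT(ω_5^(-1n)·x[n]) = X[(k-1) mod 5], so circularly shift X by 1 positions.

X[k-1] = [3.3541-4.1675i, -5, 3.3541+4.1675i, -3.3541+3.8900i, -3.3541-3.8900i]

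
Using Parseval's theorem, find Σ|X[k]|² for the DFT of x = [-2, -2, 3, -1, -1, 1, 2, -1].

Parseval: Σ|x[n]|² = (1/N)Σ|X[k]|², so Σ|X[k]|² = N·Σ|x[n]|² = 8·25.0000

Σ|X[k]|² = N·Σ|x[n]|² = 8·25.0000 = 200.0000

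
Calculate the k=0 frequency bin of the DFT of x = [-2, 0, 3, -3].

X[0] = Σ(n=0 to 3) x[n] · ω_4^0 = Σ x[n]
= (-2) + (0) + (3) + (-3)

X[0] = -2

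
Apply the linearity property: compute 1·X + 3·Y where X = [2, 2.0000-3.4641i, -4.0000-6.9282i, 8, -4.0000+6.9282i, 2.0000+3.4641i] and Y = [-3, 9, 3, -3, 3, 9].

By linearity: DFT(1x + 3y) = 1·DFT(x) + 3·DFT(y)
= 1·[2, 2.0000-3.4641i, -4.0000-6.9282i, 8, -4.0000+6.9282i, 2.0000+3.4641i] + 3·[-3, 9, 3, -3, 3, 9]

Computing element-wise:
Z[0] = 1·(2) + 3·(-3) = -7
Z[1] = 1·(2.0000-3.4641i) + 3·(9) = 29.0000-3.4641i
Z[2] = 1·(-4.0000-6.9282i) + 3·(3) = 5.0000-6.9282i
Z[3] = 1·(8) + 3·(-3) = -1
Z[4] = 1·(-4.0000+6.9282i) + 3·(3) = 5.0000+6.9282i
Z[5] = 1·(2.0000+3.4641i) + 3·(9) = 29.0000+3.4641i

DFT(1x + 3y) = 1·X + 3·Y = [-7, 29.0000-3.4641i, 5.0000-6.9282i, -1, 5.0000+6.9282i, 29.0000+3.4641i]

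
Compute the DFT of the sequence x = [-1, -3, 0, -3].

X[k] = Σ(n=0 to 3) x[n] · ω_4^(nk)
where ω_4 = e^(-2πi/4)

Computing each X[k]:
X[0] = -7
X[1] = -1
X[2] = 5
X[3] = -1

X = [-7, -1, 5, -1]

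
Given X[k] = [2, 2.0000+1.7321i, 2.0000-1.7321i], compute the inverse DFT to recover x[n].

x[n] = (1/3) Σ(k=0 to 2) X[k] · e^(2πikn/3)

Computing each x[n]:
x[0] = 2
x[1] = -1
x[2] = 1

x = [2, -1, 1]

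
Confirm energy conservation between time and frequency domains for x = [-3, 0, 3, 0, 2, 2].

Time domain:
Σ|x[n]|² = |-3|² + |0|² + |3|² + |0|² + |2|² + |2|² = 26.0000

Frequency domain:
(1/6)Σ|X[k]|² = (1/6)(|4|² + |-4.5000+0.8660i|² + |-6.5000+2.5981i|² + |0|² + |-6.5000-2.5981i|² + |-4.5000-0.8660i|²) = (1/6)·156.0000 = 26.0000

Both sides agree, confirming Parseval's theorem.

Σ|x[n]|² = (1/N)Σ|X[k]|² = 26.0000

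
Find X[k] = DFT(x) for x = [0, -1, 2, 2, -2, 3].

X[k] = Σ(n=0 to 5) x[n] · ω_6^(nk)
where ω_6 = e^(-2πi/6)

Computing each X[k]:
X[0] = 4
X[1] = -1
X[2] = 1.0000+6.9282i
X[3] = -4
X[4] = 1.0000-6.9282i
X[5] = -1

X = [4, -1, 1.0000+6.9282i, -4, 1.0000-6.9282i, -1]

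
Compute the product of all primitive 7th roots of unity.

The primitive 7th roots of unity are ω_7^k for k coprime to 7: k ∈ {1, 2, 3, 4, 5, 6}
Their product equals the constant term of the cyclotomic polynomial Φ_7(x) up to sign.
For n ≥ 3, the product of all primitive nth roots of unity is 1. (For n=1 it is 1; for n=2 it is -1.)

1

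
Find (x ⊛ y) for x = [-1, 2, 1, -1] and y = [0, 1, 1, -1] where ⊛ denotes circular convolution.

(x ⊛ y)[n] = Σ(m=0 to 3) x[m] · y[(n-m) mod 4]

Computing each output sample:
(x ⊛ y)[0] = -2
(x ⊛ y)[1] = -3
(x ⊛ y)[2] = 2
(x ⊛ y)[3] = 4

x ⊛ y = [-2, -3, 2, 4]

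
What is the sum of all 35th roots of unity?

Sum of all nth roots of unity equals 0 for n > 1 (geometric series with r ≠ 1).

0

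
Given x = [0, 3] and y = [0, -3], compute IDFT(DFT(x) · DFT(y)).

(x ⊛ y)[n] = Σ(m=0 to 1) x[m] · y[(n-m) mod 2]

Computing each output sample:
(x ⊛ y)[0] = -9
(x ⊛ y)[1] = 0

x ⊛ y = [-9, 0]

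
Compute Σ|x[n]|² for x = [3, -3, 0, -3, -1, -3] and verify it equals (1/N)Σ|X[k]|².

Time domain:
Σ|x[n]|² = |3|² + |-3|² + |0|² + |-3|² + |-1|² + |-3|² = 37.0000

Frequency domain:
(1/6)Σ|X[k]|² = (1/6)(|-7|² + |3.5000-0.8660i|² + |3.5000+0.8660i|² + |11|² + |3.5000-0.8660i|² + |3.5000+0.8660i|²) = (1/6)·222.0000 = 37.0000

Both sides agree, confirming Parseval's theorem.

Σ|x[n]|² = (1/N)Σ|X[k]|² = 37.0000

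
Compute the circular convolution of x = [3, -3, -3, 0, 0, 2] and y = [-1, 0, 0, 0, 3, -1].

(x ⊛ y)[n] = Σ(m=0 to 5) x[m] · y[(n-m) mod 6]

Computing each output sample:
(x ⊛ y)[0] = -9
(x ⊛ y)[1] = 6
(x ⊛ y)[2] = 3
(x ⊛ y)[3] = 6
(x ⊛ y)[4] = 7
(x ⊛ y)[5] = -14

x ⊛ y = [-9, 6, 3, 6, 7, -14]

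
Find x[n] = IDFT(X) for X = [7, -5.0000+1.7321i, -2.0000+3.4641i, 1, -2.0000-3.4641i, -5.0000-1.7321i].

x[n] = (1/6) Σ(k=0 to 5) X[k] · e^(2πikn/6)

Computing each x[n]:
x[0] = -1
x[1] = -1
x[2] = 3
x[3] = 2
x[4] = 2
x[5] = 2

x = [-1, -1, 3, 2, 2, 2]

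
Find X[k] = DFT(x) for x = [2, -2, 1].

X[k] = Σ(n=0 to 2) x[n] · ω_3^(nk)
where ω_3 = e^(-2πi/3)

Computing each X[k]:
X[0] = 1
X[1] = 2.5000+2.5981i
X[2] = 2.5000-2.5981i

X = [1, 2.5000+2.5981i, 2.5000-2.5981i]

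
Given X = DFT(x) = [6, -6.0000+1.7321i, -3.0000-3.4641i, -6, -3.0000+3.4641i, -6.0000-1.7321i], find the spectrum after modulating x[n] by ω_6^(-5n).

Modulation property: DFT(ω_6^(-5n)·x[n]) = X[(k-5) mod 6], so circularly shift X by 5 positions.

X[k-5] = [-6.0000+1.7321i, -3.0000-3.4641i, -6, -3.0000+3.4641i, -6.0000-1.7321i, 6]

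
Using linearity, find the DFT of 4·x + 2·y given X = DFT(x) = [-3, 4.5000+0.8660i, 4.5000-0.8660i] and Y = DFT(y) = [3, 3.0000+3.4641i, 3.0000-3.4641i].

By linearity: DFT(4x + 2y) = 4·DFT(x) + 2·DFT(y)
= 4·[-3, 4.5000+0.8660i, 4.5000-0.8660i] + 2·[3, 3.0000+3.4641i, 3.0000-3.4641i]

Computing element-wise:
Z[0] = 4·(-3) + 2·(3) = -6
Z[1] = 4·(4.5000+0.8660i) + 2·(3.0000+3.4641i) = 24.0000+10.3922i
Z[2] = 4·(4.5000-0.8660i) + 2·(3.0000-3.4641i) = 24.0000-10.3922i

DFT(4x + 2y) = 4·X + 2·Y = [-6, 24.0000+10.3922i, 24.0000-10.3922i]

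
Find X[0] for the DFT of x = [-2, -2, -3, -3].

X[0] = Σ(n=0 to 3) x[n] · ω_4^0 = Σ x[n]
= (-2) + (-2) + (-3) + (-3)

X[0] = -10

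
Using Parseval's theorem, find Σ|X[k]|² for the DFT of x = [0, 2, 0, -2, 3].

Parseval: Σ|x[n]|² = (1/N)Σ|X[k]|², so Σ|X[k]|² = N·Σ|x[n]|² = 5·17.0000

Σ|X[k]|² = N·Σ|x[n]|² = 5·17.0000 = 85.0000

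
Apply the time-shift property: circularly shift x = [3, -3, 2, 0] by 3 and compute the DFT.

Time shift by 3: X_shifted[k] = ω_4^(3k) · X[k]
Shifted x = [-3, 2, 0, 3]

DFT(x[n-3]) = [2, -3+1i, -8, -3-1i]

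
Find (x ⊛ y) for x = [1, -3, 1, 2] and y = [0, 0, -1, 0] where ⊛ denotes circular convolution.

(x ⊛ y)[n] = Σ(m=0 to 3) x[m] · y[(n-m) mod 4]

Computing each output sample:
(x ⊛ y)[0] = -1
(x ⊛ y)[1] = -2
(x ⊛ y)[2] = -1
(x ⊛ y)[3] = 3

x ⊛ y = [-1, -2, -1, 3]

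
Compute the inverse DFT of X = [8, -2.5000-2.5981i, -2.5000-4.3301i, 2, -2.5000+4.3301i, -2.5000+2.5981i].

x[n] = (1/6) Σ(k=0 to 5) X[k] · e^(2πikn/6)

Computing each x[n]:
x[0] = 0
x[1] = 3
x[2] = 2
x[3] = 1
x[4] = 3
x[5] = -1

x = [0, 3, 2, 1, 3, -1]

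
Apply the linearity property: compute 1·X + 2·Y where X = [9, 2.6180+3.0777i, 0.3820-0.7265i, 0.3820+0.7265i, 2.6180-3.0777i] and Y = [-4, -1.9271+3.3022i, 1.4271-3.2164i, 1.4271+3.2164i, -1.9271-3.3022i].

By linearity: DFT(1x + 2y) = 1·DFT(x) + 2·DFT(y)
= 1·[9, 2.6180+3.0777i, 0.3820-0.7265i, 0.3820+0.7265i, 2.6180-3.0777i] + 2·[-4, -1.9271+3.3022i, 1.4271-3.2164i, 1.4271+3.2164i, -1.9271-3.3022i]

Computing element-wise:
Z[0] = 1·(9) + 2·(-4) = 1
Z[1] = 1·(2.6180+3.0777i) + 2·(-1.9271+3.3022i) = -1.2362+9.6821i
Z[2] = 1·(0.3820-0.7265i) + 2·(1.4271-3.2164i) = 3.2362-7.1593i
Z[3] = 1·(0.3820+0.7265i) + 2·(1.4271+3.2164i) = 3.2362+7.1593i
Z[4] = 1·(2.6180-3.0777i) + 2·(-1.9271-3.3022i) = -1.2362-9.6821i

DFT(1x + 2y) = 1·X + 2·Y = [1, -1.2362+9.6821i, 3.2362-7.1593i, 3.2362+7.1593i, -1.2362-9.6821i]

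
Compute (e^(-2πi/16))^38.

Since ω_16^16 = 1, powers reduce modulo 16.
38 mod 16 = 6
So ω_16^38 = ω_16^6 = e^(-2πi·6/16)

ω_16^38 = ω_16^6 = -0.7071-0.7071i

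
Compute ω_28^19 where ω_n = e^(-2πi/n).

ω_28^19 = e^(-2πi·19/28)
= cos(-2π·19/28) + i·sin(-2π·19/28)
= cos(-38π/28) + i·sin(-38π/28)

ω_28^19 = cos(-38π/28) + i·sin(-38π/28) = -0.4339+0.9010i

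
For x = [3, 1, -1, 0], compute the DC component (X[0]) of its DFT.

X[0] = Σ(n=0 to 3) x[n] · ω_4^0 = Σ x[n]
= (3) + (1) + (-1) + (0)

X[0] = 3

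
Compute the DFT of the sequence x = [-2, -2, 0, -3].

X[k] = Σ(n=0 to 3) x[n] · ω_4^(nk)
where ω_4 = e^(-2πi/4)

Computing each X[k]:
X[0] = -7
X[1] = -2-1i
X[2] = 3
X[3] = -2+1i

X = [-7, -2-1i, 3, -2+1i]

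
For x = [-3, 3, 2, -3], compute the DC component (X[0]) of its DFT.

X[0] = Σ(n=0 to 3) x[n] · ω_4^0 = Σ x[n]
= (-3) + (3) + (2) + (-3)

X[0] = -1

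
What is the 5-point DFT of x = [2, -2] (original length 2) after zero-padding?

Original 2-point DFT: [0, 4]
Zero-padded 5-point DFT provides frequency interpolation.

DFT_5([x, 0, ...]) = [0, 1.3820+1.9021i, 3.6180+1.1756i, 3.6180-1.1756i, 1.3820-1.9021i]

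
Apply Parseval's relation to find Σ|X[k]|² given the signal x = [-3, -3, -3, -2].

Parseval: Σ|x[n]|² = (1/N)Σ|X[k]|², so Σ|X[k]|² = N·Σ|x[n]|² = 4·31.0000

Σ|X[k]|² = N·Σ|x[n]|² = 4·31.0000 = 124.0000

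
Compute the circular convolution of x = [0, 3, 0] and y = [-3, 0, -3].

(x ⊛ y)[n] = Σ(m=0 to 2) x[m] · y[(n-m) mod 3]

Computing each output sample:
(x ⊛ y)[0] = -9
(x ⊛ y)[1] = -9
(x ⊛ y)[2] = 0

x ⊛ y = [-9, -9, 0]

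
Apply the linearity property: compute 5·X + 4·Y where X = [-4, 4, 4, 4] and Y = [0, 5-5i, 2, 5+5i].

By linearity: DFT(5x + 4y) = 5·DFT(x) + 4·DFT(y)
= 5·[-4, 4, 4, 4] + 4·[0, 5-5i, 2, 5+5i]

Computing element-wise:
Z[0] = 5·(-4) + 4·(0) = -20
Z[1] = 5·(4) + 4·(5-5i) = 40-20i
Z[2] = 5·(4) + 4·(2) = 28
Z[3] = 5·(4) + 4·(5+5i) = 40+20i

DFT(5x + 4y) = 5·X + 4·Y = [-20, 40-20i, 28, 40+20i]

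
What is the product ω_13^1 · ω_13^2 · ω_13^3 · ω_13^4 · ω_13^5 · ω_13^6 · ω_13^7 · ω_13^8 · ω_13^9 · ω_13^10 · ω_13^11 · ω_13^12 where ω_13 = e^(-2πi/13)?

The primitive 13th roots of unity are ω_13^k for k coprime to 13: k ∈ {1, 2, 3, 4, 5, 6, 7, 8, 9, 10, 11, 12}
Their product equals the constant term of the cyclotomic polynomial Φ_13(x) up to sign.
For n ≥ 3, the product of all primitive nth roots of unity is 1. (For n=1 it is 1; for n=2 it is -1.)

1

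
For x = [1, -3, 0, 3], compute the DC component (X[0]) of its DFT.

X[0] = Σ(n=0 to 3) x[n] · ω_4^0 = Σ x[n]
= (1) + (-3) + (0) + (3)

X[0] = 1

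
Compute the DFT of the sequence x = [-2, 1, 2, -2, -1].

X[k] = Σ(n=0 to 4) x[n] · ω_5^(nk)
where ω_5 = e^(-2πi/5)

Computing each X[k]:
X[0] = -2
X[1] = -2.0000-4.2533i
X[2] = -2.0000+2.6287i
X[3] = -2.0000-2.6287i
X[4] = -2.0000+4.2533i

X = [-2, -2.0000-4.2533i, -2.0000+2.6287i, -2.0000-2.6287i, -2.0000+4.2533i]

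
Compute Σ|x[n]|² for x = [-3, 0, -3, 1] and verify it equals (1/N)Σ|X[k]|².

Time domain:
Σ|x[n]|² = |-3|² + |0|² + |-3|² + |1|² = 19.0000

Frequency domain:
(1/4)Σ|X[k]|² = (1/4)(|-5|² + |1i|² + |-7|² + |-1i|²) = (1/4)·76.0000 = 19.0000

Both sides agree, confirming Parseval's theorem.

Σ|x[n]|² = (1/N)Σ|X[k]|² = 19.0000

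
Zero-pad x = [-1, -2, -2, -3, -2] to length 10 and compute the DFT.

Original 5-point DFT: [-10, 1.8090-0.5878i, 0.6910+0.9511i, 0.6910-0.9511i, 1.8090+0.5878i]
Zero-padded 10-point DFT provides frequency interpolation.

DFT_10([x, 0, ...]) = [-10, -0.6910+7.1064i, 1.8090-0.5878i, -1.8090+0.8653i, 0.6910+0.9511i, 0, 0.6910-0.9511i, -1.8090-0.8653i, 1.8090+0.5878i, -0.6910-7.1064i]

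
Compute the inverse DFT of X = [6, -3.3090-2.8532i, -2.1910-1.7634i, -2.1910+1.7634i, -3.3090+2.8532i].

x[n] = (1/5) Σ(k=0 to 4) X[k] · e^(2πikn/5)

Computing each x[n]:
x[0] = -1
x[1] = 3
x[2] = 2
x[3] = 2
x[4] = 0

x = [-1, 3, 2, 2, 0]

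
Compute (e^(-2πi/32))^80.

Since ω_32^32 = 1, powers reduce modulo 32.
80 mod 32 = 16
So ω_32^80 = ω_32^16 = e^(-2πi·16/32)

ω_32^80 = ω_32^16 = -1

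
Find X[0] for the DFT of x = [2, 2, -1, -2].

X[0] = Σ(n=0 to 3) x[n] · ω_4^0 = Σ x[n]
= (2) + (2) + (-1) + (-2)

X[0] = 1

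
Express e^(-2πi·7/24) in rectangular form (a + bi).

ω_24^7 = e^(-2πi·7/24)
= cos(-2π·7/24) + i·sin(-2π·7/24)
= cos(-14π/24) + i·sin(-14π/24)

ω_24^7 = cos(-14π/24) + i·sin(-14π/24) = -0.2588-0.9659i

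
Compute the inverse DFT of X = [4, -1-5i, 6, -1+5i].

x[n] = (1/4) Σ(k=0 to 3) X[k] · e^(2πikn/4)

Computing each x[n]:
x[0] = 2
x[1] = 2
x[2] = 3
x[3] = -3

x = [2, 2, 3, -3]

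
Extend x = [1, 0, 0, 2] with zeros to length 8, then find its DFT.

Original 4-point DFT: [3, 1+2i, -1, 1-2i]
Zero-padded 8-point DFT provides frequency interpolation.

DFT_8([x, 0, ...]) = [3, -0.4142-1.4142i, 1+2i, 2.4142-1.4142i, -1, 2.4142+1.4142i, 1-2i, -0.4142+1.4142i]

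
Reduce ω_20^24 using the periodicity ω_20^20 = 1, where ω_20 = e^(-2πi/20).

Since ω_20^20 = 1, powers reduce modulo 20.
24 mod 20 = 4
So ω_20^24 = ω_20^4 = e^(-2πi·4/20)

ω_20^24 = ω_20^4 = 0.3090-0.9511i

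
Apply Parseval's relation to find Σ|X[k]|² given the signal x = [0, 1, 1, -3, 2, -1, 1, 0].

Parseval: Σ|x[n]|² = (1/N)Σ|X[k]|², so Σ|X[k]|² = N·Σ|x[n]|² = 8·17.0000

Σ|X[k]|² = N·Σ|x[n]|² = 8·17.0000 = 136.0000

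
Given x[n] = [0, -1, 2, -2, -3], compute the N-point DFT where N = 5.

X[k] = Σ(n=0 to 4) x[n] · ω_5^(nk)
where ω_5 = e^(-2πi/5)

Computing each X[k]:
X[0] = -4
X[1] = -1.2361-4.2533i
X[2] = 3.2361+2.6287i
X[3] = 3.2361-2.6287i
X[4] = -1.2361+4.2533i

X = [-4, -1.2361-4.2533i, 3.2361+2.6287i, 3.2361-2.6287i, -1.2361+4.2533i]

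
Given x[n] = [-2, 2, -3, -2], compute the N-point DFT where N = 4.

X[k] = Σ(n=0 to 3) x[n] · ω_4^(nk)
where ω_4 = e^(-2πi/4)

Computing each X[k]:
X[0] = -5
X[1] = 1-4i
X[2] = -5
X[3] = 1+4i

X = [-5, 1-4i, -5, 1+4i]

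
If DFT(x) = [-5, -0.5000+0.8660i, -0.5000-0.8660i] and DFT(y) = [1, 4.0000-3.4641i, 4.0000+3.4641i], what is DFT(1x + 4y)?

By linearity: DFT(1x + 4y) = 1·DFT(x) + 4·DFT(y)
= 1·[-5, -0.5000+0.8660i, -0.5000-0.8660i] + 4·[1, 4.0000-3.4641i, 4.0000+3.4641i]

Computing element-wise:
Z[0] = 1·(-5) + 4·(1) = -1
Z[1] = 1·(-0.5000+0.8660i) + 4·(4.0000-3.4641i) = 15.5000-12.9904i
Z[2] = 1·(-0.5000-0.8660i) + 4·(4.0000+3.4641i) = 15.5000+12.9904i

DFT(1x + 4y) = 1·X + 4·Y = [-1, 15.5000-12.9904i, 15.5000+12.9904i]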